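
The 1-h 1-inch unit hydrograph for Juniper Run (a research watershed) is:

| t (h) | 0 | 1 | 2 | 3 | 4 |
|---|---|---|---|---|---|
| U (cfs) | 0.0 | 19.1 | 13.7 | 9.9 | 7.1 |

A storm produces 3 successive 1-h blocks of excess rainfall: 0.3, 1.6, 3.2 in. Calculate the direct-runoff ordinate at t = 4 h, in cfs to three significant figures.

By discrete convolution, Q_j = Σ (P_i / 1 in) · U_{j−i}.
At t = 4 h (j=4): Q = (0.3/1)·7.1 + (1.6/1)·9.9 + (3.2/1)·13.7 = 61.8 cfs.

Q ≈ 61.8 cfs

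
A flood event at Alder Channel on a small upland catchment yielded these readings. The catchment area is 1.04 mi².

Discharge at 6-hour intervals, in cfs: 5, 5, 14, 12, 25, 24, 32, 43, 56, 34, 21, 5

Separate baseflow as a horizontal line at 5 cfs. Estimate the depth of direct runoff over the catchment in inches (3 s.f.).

d ≈ 1.93 in

Direct runoff: 0.0, 0.0, 9.0, 7.0, 20.0, 19.0, 27.0, 38.0, 51.0, 29.0, 16.0, 0.0 cfs; ΣQ_DR = 216.0 cfs.
V = ΣQ_DR · Δt = 216.0 × 21600 s = 4.666 × 10^6 ft³.
Over A = 1.04 mi², depth = V / A = 1.93 in.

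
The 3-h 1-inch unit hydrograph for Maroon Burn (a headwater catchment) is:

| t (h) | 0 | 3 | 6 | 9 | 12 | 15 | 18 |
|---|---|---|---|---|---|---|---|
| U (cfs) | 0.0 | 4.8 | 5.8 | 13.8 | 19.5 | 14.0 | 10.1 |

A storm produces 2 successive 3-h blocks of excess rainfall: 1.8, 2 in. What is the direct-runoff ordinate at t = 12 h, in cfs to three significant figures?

Q ≈ 62.7 cfs

By discrete convolution, Q_j = Σ (P_i / 1 in) · U_{j−i}.
At t = 12 h (j=4): Q = (1.8/1)·19.5 + (2/1)·13.8 = 62.7 cfs.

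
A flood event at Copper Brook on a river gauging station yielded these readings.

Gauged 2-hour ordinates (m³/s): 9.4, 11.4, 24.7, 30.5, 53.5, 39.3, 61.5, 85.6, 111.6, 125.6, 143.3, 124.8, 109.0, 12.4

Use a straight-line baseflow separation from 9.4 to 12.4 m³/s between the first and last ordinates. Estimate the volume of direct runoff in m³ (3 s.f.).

Direct-runoff ordinates (Q − Q_b): 0.00, 1.77, 14.84, 20.41, 43.18, 28.75, 50.72, 74.58, 100.35, 114.12, 131.59, 112.86, 96.83, 0.00 m³/s.
ΣQ_DR = 790.0 m³/s.
With Δt = 2 h = 7200 s, V = ΣQ_DR · Δt = 790.0 × 7200 = 5.69 × 10^6 m³.

V ≈ 5.69 × 10^6 m³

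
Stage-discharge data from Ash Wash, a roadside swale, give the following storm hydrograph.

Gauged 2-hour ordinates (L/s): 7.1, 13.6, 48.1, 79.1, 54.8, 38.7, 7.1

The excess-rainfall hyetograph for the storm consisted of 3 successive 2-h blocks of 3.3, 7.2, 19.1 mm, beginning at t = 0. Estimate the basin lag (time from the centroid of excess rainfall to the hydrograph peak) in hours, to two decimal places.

t_L ≈ 1.93 h

Centroid of excess rainfall: t_c = Σ P_i·t̄_i / ΣP_i = 4.0676 h (block centres at 1, 3, 5 h).
Hydrograph peak occurs at t = 6 h, so basin lag t_L = 6 − 4.0676 = 1.93 h.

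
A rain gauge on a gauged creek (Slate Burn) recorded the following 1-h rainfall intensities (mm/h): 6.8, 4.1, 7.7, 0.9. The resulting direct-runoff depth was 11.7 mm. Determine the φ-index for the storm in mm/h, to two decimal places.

φ ≈ 2.30 mm/h

Only the 3 blocks with intensity above φ contribute runoff: 6.8, 4.1, 7.7 mm/h.
Σ(I−φ)·Δt = d  ⇒  (6.8+4.1+7.7 − 3φ)·1 = 11.7
φ = (18.60 − 11.7/1) / 3 = 2.30 mm/h.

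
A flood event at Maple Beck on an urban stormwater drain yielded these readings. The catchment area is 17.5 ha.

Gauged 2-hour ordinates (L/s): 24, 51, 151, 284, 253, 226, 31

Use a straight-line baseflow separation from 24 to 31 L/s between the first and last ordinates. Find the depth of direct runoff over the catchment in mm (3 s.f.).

d ≈ 34.0 mm

Direct runoff: 0.00, 25.83, 124.67, 256.50, 224.33, 196.17, 0.00 L/s; ΣQ_DR = 827.5 L/s.
V = ΣQ_DR · Δt = 827.5 × 7200 s = 5.958 × 10^6 L.
Over A = 17.5 ha, depth = V / A = 34.0 mm.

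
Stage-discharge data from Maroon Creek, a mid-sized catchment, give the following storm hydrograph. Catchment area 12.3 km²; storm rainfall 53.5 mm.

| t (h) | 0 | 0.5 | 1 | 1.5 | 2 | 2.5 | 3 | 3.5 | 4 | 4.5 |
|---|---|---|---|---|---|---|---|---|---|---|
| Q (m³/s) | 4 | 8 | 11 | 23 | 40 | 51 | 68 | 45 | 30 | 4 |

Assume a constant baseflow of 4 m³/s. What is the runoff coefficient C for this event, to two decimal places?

ΣQ_DR = 244.0 m³/s; V = ΣQ_DR·Δt = 4.392 × 10^5 m³.
Runoff depth d = V / A = 35.71 mm.
C = d / P = 35.71 / 53.5 = 0.67.

C ≈ 0.67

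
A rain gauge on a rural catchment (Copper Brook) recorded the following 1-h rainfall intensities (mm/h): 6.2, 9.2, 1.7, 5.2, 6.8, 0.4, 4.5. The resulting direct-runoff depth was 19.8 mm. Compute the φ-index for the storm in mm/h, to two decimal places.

Only the 5 blocks with intensity above φ contribute runoff: 6.2, 9.2, 5.2, 6.8, 4.5 mm/h.
Σ(I−φ)·Δt = d  ⇒  (6.2+9.2+5.2+6.8+4.5 − 5φ)·1 = 19.8
φ = (31.90 − 19.8/1) / 5 = 2.42 mm/h.

φ ≈ 2.42 mm/h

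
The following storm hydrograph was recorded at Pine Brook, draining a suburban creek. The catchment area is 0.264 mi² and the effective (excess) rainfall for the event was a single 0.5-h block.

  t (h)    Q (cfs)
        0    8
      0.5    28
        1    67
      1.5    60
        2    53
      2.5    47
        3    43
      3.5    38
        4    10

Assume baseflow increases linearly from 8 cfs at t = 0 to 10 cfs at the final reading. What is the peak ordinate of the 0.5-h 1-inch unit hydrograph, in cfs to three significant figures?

U_p ≈ 73.0 cfs

Direct runoff: 0.00, 19.75, 58.50, 51.25, 44.00, 37.75, 33.50, 28.25, 0.00 cfs; ΣQ_DR = 273.0 cfs, peak = 58.50 cfs.
Runoff depth d = ΣQ_DR·Δt / A = 273.0 × 1800 / (0.264 mi²) = 0.8012 in.
The 1-inch UH is the DRH scaled by (1 in)/d, so U_p = 58.50 × 1/0.8012 = 73.0 cfs.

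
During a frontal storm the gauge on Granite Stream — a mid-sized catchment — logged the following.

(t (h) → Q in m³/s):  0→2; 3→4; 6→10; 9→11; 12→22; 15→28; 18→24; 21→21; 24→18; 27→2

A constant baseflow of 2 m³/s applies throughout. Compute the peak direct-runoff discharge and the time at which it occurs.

Q_p = 26.0 m³/s at t = 15 h

Subtracting baseflow gives direct-runoff ordinates: 0.0, 2.0, 8.0, 9.0, 20.0, 26.0, 22.0, 19.0, 16.0, 0.0 m³/s.
The maximum is 26.0 m³/s, occurring at the reading for t = 15 h.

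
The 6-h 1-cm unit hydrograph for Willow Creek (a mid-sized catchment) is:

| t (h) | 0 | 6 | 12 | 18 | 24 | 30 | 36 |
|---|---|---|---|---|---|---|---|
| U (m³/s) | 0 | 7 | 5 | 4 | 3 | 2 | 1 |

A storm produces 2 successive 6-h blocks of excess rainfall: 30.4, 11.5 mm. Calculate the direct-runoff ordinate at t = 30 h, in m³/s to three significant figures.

By discrete convolution, Q_j = Σ (P_i / 10 mm) · U_{j−i}.
At t = 30 h (j=5): Q = (30.4/10)·2 + (11.5/10)·3 = 9.53 m³/s.

Q ≈ 9.53 m³/s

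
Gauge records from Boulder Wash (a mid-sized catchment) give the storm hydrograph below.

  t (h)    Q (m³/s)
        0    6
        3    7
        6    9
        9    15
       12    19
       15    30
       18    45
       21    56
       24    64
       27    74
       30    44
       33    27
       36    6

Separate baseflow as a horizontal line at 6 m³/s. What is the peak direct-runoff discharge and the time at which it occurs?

Subtracting baseflow gives direct-runoff ordinates: 0.0, 1.0, 3.0, 9.0, 13.0, 24.0, 39.0, 50.0, 58.0, 68.0, 38.0, 21.0, 0.0 m³/s.
The maximum is 68.0 m³/s, occurring at the reading for t = 27 h.

Q_p = 68.0 m³/s at t = 27 h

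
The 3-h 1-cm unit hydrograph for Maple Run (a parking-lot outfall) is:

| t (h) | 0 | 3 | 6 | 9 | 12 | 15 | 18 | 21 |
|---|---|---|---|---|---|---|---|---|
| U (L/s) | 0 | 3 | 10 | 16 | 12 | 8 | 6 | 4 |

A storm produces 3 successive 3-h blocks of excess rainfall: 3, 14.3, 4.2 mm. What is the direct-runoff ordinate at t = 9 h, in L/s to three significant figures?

Q ≈ 20.4 L/s

By discrete convolution, Q_j = Σ (P_i / 10 mm) · U_{j−i}.
At t = 9 h (j=3): Q = (3/10)·16 + (14.3/10)·10 + (4.2/10)·3 = 20.4 L/s.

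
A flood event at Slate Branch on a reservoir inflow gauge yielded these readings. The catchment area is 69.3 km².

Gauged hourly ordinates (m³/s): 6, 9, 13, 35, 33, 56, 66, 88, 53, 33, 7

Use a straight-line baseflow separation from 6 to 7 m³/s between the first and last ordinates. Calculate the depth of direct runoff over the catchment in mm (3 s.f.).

d ≈ 17.0 mm

Direct runoff: 0.00, 2.90, 6.80, 28.70, 26.60, 49.50, 59.40, 81.30, 46.20, 26.10, 0.00 m³/s; ΣQ_DR = 327.5 m³/s.
V = ΣQ_DR · Δt = 327.5 × 3600 s = 1.179 × 10^6 m³.
Over A = 69.3 km², depth = V / A = 17.0 mm.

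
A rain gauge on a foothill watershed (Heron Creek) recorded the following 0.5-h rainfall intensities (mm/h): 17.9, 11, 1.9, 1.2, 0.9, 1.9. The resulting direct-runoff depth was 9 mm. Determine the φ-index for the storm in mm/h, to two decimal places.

φ ≈ 5.45 mm/h

Only the 2 blocks with intensity above φ contribute runoff: 17.9, 11 mm/h.
Σ(I−φ)·Δt = d  ⇒  (17.9+11 − 2φ)·0.5 = 9
φ = (28.90 − 9/0.5) / 2 = 5.45 mm/h.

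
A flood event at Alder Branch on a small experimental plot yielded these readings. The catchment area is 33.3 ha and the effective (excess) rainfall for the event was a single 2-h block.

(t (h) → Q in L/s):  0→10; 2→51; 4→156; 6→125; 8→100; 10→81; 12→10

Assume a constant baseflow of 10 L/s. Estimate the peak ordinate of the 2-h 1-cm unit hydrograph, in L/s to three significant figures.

U_p ≈ 146 L/s

Direct runoff: 0.0, 41.0, 146.0, 115.0, 90.0, 71.0, 0.0 L/s; ΣQ_DR = 463.0 L/s, peak = 146.0 L/s.
Runoff depth d = ΣQ_DR·Δt / A = 463.0 × 7200 / (33.3 ha) = 10.01 mm.
The 1-cm UH is the DRH scaled by (10 mm)/d, so U_p = 146.0 × 10/10.01 = 146 L/s.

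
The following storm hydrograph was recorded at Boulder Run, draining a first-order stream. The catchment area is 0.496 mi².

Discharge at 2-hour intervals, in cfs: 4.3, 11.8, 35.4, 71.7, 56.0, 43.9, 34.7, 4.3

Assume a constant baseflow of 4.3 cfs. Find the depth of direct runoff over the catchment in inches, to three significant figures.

d ≈ 1.42 in

Direct runoff: 0.0, 7.5, 31.1, 67.4, 51.7, 39.6, 30.4, 0.0 cfs; ΣQ_DR = 227.7 cfs.
V = ΣQ_DR · Δt = 227.7 × 7200 s = 1.639 × 10^6 ft³.
Over A = 0.496 mi², depth = V / A = 1.42 in.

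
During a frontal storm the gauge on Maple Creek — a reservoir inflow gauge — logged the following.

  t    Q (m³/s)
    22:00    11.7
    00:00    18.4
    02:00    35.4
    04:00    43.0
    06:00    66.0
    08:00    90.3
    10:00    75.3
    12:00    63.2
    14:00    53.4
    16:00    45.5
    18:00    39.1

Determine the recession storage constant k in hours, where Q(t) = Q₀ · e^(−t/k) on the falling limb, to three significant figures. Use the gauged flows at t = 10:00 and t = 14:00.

On the falling limb, Q drops from 75.3 to 53.4 m³/s between t = 10:00 and t = 14:00 (Δt = 4 h).
k = −Δt / ln(Q₂/Q₁) = −4 / ln(53.4/75.3) = 11.6 h.

k ≈ 11.6 h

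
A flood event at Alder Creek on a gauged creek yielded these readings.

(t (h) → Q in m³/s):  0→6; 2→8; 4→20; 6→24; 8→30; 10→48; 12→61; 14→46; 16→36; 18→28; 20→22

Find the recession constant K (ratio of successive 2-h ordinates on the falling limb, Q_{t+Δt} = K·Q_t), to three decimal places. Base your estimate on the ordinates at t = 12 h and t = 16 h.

K ≈ 0.768

Using the recession-limb readings at t = 12 h and t = 16 h: Q falls from 61 to 36 m³/s over 2 intervals.
K = (Q₂/Q₁)^(1/2) = (36/61)^(1/2) = 0.768.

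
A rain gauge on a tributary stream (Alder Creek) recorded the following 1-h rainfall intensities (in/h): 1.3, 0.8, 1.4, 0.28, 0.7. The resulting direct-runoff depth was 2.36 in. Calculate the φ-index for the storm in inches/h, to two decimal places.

Only the 4 blocks with intensity above φ contribute runoff: 1.3, 0.8, 1.4, 0.7 in/h.
Σ(I−φ)·Δt = d  ⇒  (1.3+0.8+1.4+0.7 − 4φ)·1 = 2.36
φ = (4.200 − 2.36/1) / 4 = 0.46 in/h.

φ ≈ 0.46 in/h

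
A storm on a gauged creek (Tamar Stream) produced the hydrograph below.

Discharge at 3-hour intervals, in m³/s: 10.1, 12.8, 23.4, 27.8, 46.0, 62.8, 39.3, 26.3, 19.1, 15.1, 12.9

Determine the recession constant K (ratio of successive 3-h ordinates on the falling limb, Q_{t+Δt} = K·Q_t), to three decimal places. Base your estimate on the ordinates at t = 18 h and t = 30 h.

K ≈ 0.757

Using the recession-limb readings at t = 18 h and t = 30 h: Q falls from 39.3 to 12.9 m³/s over 4 intervals.
K = (Q₂/Q₁)^(1/4) = (12.9/39.3)^(1/4) = 0.757.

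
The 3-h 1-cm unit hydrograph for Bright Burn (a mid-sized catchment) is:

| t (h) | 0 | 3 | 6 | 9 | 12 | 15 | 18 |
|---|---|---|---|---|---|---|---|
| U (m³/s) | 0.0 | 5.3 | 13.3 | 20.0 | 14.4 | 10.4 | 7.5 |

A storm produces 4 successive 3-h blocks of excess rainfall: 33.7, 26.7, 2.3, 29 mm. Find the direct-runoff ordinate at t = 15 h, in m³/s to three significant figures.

Q ≈ 117 m³/s

By discrete convolution, Q_j = Σ (P_i / 10 mm) · U_{j−i}.
At t = 15 h (j=5): Q = (33.7/10)·10.4 + (26.7/10)·14.4 + (2.3/10)·20.0 + (29/10)·13.3 = 117 m³/s.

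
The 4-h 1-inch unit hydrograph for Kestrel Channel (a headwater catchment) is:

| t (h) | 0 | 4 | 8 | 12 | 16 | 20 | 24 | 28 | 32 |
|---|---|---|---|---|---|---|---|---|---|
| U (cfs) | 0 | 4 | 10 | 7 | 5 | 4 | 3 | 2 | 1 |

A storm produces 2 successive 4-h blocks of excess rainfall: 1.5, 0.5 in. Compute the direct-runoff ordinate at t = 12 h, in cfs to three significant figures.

By discrete convolution, Q_j = Σ (P_i / 1 in) · U_{j−i}.
At t = 12 h (j=3): Q = (1.5/1)·7 + (0.5/1)·10 = 15.5 cfs.

Q ≈ 15.5 cfs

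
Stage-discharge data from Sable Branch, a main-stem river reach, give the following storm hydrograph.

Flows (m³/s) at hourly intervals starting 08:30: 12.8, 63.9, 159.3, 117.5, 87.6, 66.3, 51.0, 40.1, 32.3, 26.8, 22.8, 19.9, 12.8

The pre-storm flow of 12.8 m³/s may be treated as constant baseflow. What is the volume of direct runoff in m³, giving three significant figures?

V ≈ 1.97 × 10^6 m³

Direct-runoff ordinates (Q − Q_b): 0.0, 51.1, 146.5, 104.7, 74.8, 53.5, 38.2, 27.3, 19.5, 14.0, 10.0, 7.1, 0.0 m³/s.
ΣQ_DR = 546.7 m³/s.
With Δt = 1 h = 3600 s, V = ΣQ_DR · Δt = 546.7 × 3600 = 1.97 × 10^6 m³.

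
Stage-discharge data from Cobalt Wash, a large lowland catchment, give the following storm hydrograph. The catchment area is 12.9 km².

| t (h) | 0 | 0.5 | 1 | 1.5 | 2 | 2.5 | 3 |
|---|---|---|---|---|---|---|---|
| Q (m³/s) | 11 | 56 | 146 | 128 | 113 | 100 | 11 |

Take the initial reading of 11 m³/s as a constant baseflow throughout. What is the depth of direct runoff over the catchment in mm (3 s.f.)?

d ≈ 68.1 mm

Direct runoff: 0.0, 45.0, 135.0, 117.0, 102.0, 89.0, 0.0 m³/s; ΣQ_DR = 488.0 m³/s.
V = ΣQ_DR · Δt = 488.0 × 1800 s = 8.784 × 10^5 m³.
Over A = 12.9 km², depth = V / A = 68.1 mm.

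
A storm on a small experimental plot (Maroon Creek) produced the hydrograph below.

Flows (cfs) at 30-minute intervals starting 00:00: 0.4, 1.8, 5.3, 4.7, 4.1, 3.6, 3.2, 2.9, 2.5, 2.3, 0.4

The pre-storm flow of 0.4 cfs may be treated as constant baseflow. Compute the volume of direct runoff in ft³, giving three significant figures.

Direct-runoff ordinates (Q − Q_b): 0.0, 1.4, 4.9, 4.3, 3.7, 3.2, 2.8, 2.5, 2.1, 1.9, 0.0 cfs.
ΣQ_DR = 26.80 cfs.
With Δt = 0.5 h = 1800 s, V = ΣQ_DR · Δt = 26.80 × 1800 = 48200 ft³.

V ≈ 48200 ft³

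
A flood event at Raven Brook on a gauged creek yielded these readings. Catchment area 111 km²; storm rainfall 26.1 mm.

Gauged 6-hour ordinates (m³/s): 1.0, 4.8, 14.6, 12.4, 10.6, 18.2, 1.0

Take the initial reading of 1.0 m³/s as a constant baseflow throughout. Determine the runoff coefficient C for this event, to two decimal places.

C ≈ 0.41

ΣQ_DR = 55.60 m³/s; V = ΣQ_DR·Δt = 1.201 × 10^6 m³.
Runoff depth d = V / A = 10.82 mm.
C = d / P = 10.82 / 26.1 = 0.41.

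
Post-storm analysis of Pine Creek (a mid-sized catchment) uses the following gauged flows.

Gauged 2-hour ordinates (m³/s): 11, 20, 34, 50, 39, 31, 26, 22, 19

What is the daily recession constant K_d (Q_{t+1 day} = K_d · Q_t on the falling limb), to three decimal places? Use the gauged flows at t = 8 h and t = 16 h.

Between t = 8 h and t = 16 h the flow falls from 39 to 19 m³/s over 4×2 h = 8 h.
Per-interval ratio K = (19/39)^(1/4) = 0.8355; K_d = K^(24/2) = 0.116.

K_d ≈ 0.116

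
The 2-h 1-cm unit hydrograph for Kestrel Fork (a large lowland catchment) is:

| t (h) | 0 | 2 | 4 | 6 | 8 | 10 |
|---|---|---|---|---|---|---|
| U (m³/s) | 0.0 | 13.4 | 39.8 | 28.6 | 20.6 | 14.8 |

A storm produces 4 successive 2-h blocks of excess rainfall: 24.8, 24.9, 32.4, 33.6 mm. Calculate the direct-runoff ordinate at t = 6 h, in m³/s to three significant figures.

Q ≈ 213 m³/s

By discrete convolution, Q_j = Σ (P_i / 10 mm) · U_{j−i}.
At t = 6 h (j=3): Q = (24.8/10)·28.6 + (24.9/10)·39.8 + (32.4/10)·13.4 + (33.6/10)·0.0 = 213 m³/s.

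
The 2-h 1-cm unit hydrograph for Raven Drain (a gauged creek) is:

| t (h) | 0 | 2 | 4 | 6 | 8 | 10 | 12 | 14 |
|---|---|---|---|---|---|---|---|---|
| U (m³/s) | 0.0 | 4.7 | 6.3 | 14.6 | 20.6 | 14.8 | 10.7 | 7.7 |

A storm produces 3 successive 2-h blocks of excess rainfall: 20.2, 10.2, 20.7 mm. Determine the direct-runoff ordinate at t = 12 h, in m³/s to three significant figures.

Q ≈ 79.4 m³/s

By discrete convolution, Q_j = Σ (P_i / 10 mm) · U_{j−i}.
At t = 12 h (j=6): Q = (20.2/10)·10.7 + (10.2/10)·14.8 + (20.7/10)·20.6 = 79.4 m³/s.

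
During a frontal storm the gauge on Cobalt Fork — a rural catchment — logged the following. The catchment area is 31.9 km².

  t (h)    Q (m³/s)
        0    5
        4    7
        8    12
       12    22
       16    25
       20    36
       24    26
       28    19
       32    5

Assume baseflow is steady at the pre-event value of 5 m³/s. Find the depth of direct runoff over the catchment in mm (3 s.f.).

d ≈ 50.6 mm

Direct runoff: 0.0, 2.0, 7.0, 17.0, 20.0, 31.0, 21.0, 14.0, 0.0 m³/s; ΣQ_DR = 112.0 m³/s.
V = ΣQ_DR · Δt = 112.0 × 14400 s = 1.613 × 10^6 m³.
Over A = 31.9 km², depth = V / A = 50.6 mm.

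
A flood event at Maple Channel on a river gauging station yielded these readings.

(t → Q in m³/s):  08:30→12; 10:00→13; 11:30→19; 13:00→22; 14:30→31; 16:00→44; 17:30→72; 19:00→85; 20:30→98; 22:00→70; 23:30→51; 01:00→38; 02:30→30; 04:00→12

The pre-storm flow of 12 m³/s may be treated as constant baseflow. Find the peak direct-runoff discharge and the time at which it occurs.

Q_p = 86.0 m³/s at t = 20:30

Subtracting baseflow gives direct-runoff ordinates: 0.0, 1.0, 7.0, 10.0, 19.0, 32.0, 60.0, 73.0, 86.0, 58.0, 39.0, 26.0, 18.0, 0.0 m³/s.
The maximum is 86.0 m³/s, occurring at the reading for t = 20:30.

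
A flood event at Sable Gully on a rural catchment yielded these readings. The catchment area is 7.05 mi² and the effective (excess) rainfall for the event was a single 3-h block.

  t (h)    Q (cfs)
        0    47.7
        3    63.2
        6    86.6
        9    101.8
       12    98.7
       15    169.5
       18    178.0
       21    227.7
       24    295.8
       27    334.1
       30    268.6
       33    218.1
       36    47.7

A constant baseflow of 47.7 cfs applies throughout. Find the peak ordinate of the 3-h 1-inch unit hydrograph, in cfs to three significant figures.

Direct runoff: 0.0, 15.5, 38.9, 54.1, 51.0, 121.8, 130.3, 180.0, 248.1, 286.4, 220.9, 170.4, 0.0 cfs; ΣQ_DR = 1517 cfs, peak = 286.4 cfs.
Runoff depth d = ΣQ_DR·Δt / A = 1517 × 10800 / (7.05 mi²) = 1.001 in.
The 1-inch UH is the DRH scaled by (1 in)/d, so U_p = 286.4 × 1/1.001 = 286 cfs.

U_p ≈ 286 cfs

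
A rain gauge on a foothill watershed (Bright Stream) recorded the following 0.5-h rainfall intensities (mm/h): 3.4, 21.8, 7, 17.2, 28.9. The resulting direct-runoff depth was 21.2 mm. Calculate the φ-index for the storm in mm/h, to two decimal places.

Only the 3 blocks with intensity above φ contribute runoff: 21.8, 17.2, 28.9 mm/h.
Σ(I−φ)·Δt = d  ⇒  (21.8+17.2+28.9 − 3φ)·0.5 = 21.2
φ = (67.90 − 21.2/0.5) / 3 = 8.50 mm/h.

φ ≈ 8.50 mm/h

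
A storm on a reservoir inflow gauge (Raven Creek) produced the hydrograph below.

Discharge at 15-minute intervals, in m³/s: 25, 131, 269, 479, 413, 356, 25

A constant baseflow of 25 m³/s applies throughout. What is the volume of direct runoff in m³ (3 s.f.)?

V ≈ 1.37 × 10^6 m³

Direct-runoff ordinates (Q − Q_b): 0.0, 106.0, 244.0, 454.0, 388.0, 331.0, 0.0 m³/s.
ΣQ_DR = 1523 m³/s.
With Δt = 0.25 h = 900 s, V = ΣQ_DR · Δt = 1523 × 900 = 1.37 × 10^6 m³.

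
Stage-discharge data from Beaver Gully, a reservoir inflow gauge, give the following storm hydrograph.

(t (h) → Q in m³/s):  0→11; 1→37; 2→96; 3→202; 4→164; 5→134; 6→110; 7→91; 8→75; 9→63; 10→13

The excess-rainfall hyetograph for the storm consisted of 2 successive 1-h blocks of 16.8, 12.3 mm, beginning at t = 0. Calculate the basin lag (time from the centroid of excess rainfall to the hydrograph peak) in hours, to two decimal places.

t_L ≈ 2.08 h

Centroid of excess rainfall: t_c = Σ P_i·t̄_i / ΣP_i = 0.9227 h (block centres at 0.5, 1.5 h).
Hydrograph peak occurs at t = 3 h, so basin lag t_L = 3 − 0.9227 = 2.08 h.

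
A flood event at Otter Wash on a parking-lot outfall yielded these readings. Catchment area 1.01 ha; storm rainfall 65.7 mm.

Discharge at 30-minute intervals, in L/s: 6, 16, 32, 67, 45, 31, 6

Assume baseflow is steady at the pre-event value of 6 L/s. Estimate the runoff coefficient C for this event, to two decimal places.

ΣQ_DR = 161.0 L/s; V = ΣQ_DR·Δt = 2.898 × 10^5 L.
Runoff depth d = V / A = 28.69 mm.
C = d / P = 28.69 / 65.7 = 0.44.

C ≈ 0.44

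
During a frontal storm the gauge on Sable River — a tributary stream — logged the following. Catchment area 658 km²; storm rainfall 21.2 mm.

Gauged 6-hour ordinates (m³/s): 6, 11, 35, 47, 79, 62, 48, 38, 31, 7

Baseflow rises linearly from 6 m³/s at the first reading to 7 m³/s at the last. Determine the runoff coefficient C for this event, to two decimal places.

ΣQ_DR = 299.0 m³/s; V = ΣQ_DR·Δt = 6.458 × 10^6 m³.
Runoff depth d = V / A = 9.815 mm.
C = d / P = 9.815 / 21.2 = 0.46.

C ≈ 0.46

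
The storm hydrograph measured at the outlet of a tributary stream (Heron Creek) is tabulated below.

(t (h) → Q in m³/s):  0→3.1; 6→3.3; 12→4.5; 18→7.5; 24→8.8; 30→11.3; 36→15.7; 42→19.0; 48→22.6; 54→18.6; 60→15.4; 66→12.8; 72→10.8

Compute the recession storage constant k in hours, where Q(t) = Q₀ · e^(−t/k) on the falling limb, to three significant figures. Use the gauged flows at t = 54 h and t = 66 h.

k ≈ 32.1 h

On the falling limb, Q drops from 18.6 to 12.8 m³/s between t = 54 h and t = 66 h (Δt = 12 h).
k = −Δt / ln(Q₂/Q₁) = −12 / ln(12.8/18.6) = 32.1 h.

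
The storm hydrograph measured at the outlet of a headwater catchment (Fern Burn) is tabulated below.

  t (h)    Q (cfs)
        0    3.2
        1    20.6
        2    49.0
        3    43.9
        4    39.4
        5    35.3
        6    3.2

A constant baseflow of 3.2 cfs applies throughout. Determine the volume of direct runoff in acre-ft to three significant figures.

Direct-runoff ordinates (Q − Q_b): 0.0, 17.4, 45.8, 40.7, 36.2, 32.1, 0.0 cfs.
ΣQ_DR = 172.2 cfs.
With Δt = 1 h = 3600 s, V = ΣQ_DR · Δt = 172.2 × 3600 = 6.20 × 10^5 ft³ = 14.2 acre-ft.

V ≈ 14.2 acre-ft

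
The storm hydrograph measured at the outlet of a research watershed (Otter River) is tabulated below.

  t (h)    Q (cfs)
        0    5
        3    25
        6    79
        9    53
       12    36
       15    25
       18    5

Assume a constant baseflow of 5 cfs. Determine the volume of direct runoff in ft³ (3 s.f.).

Direct-runoff ordinates (Q − Q_b): 0.0, 20.0, 74.0, 48.0, 31.0, 20.0, 0.0 cfs.
ΣQ_DR = 193.0 cfs.
With Δt = 3 h = 10800 s, V = ΣQ_DR · Δt = 193.0 × 10800 = 2.08 × 10^6 ft³.

V ≈ 2.08 × 10^6 ft³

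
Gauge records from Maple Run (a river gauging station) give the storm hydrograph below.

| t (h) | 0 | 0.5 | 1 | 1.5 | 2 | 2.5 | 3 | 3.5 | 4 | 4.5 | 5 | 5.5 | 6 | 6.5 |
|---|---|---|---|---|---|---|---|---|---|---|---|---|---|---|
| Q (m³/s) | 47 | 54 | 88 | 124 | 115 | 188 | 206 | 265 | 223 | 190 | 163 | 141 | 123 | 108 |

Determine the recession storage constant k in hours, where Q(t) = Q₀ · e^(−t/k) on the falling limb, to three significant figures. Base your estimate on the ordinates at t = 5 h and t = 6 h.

k ≈ 3.55 h

On the falling limb, Q drops from 163 to 123 m³/s between t = 5 h and t = 6 h (Δt = 1 h).
k = −Δt / ln(Q₂/Q₁) = −1 / ln(123/163) = 3.55 h.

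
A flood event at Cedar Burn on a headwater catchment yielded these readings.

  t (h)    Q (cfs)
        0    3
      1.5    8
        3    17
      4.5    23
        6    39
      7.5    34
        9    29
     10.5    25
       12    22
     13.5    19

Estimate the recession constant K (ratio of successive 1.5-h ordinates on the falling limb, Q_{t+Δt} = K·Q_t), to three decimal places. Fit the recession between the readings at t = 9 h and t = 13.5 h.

Using the recession-limb readings at t = 9 h and t = 13.5 h: Q falls from 29 to 19 cfs over 3 intervals.
K = (Q₂/Q₁)^(1/3) = (19/29)^(1/3) = 0.869.

K ≈ 0.869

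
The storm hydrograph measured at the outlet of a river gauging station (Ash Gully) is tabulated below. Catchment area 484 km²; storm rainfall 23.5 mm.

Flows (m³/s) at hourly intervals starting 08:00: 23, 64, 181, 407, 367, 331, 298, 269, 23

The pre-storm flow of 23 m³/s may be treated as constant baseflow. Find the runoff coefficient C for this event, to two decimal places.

C ≈ 0.56

ΣQ_DR = 1756 m³/s; V = ΣQ_DR·Δt = 6.322 × 10^6 m³.
Runoff depth d = V / A = 13.06 mm.
C = d / P = 13.06 / 23.5 = 0.56.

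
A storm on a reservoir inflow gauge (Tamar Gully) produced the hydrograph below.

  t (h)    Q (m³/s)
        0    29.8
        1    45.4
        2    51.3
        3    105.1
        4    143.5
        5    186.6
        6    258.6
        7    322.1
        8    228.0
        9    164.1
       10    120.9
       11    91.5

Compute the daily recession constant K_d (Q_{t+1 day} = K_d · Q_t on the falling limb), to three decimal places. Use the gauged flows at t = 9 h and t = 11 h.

Between t = 9 h and t = 11 h the flow falls from 164.1 to 91.5 m³/s over 2×1 h = 2 h.
Per-interval ratio K = (91.5/164.1)^(1/2) = 0.7467; K_d = K^(24/1) = 0.001.

K_d ≈ 0.001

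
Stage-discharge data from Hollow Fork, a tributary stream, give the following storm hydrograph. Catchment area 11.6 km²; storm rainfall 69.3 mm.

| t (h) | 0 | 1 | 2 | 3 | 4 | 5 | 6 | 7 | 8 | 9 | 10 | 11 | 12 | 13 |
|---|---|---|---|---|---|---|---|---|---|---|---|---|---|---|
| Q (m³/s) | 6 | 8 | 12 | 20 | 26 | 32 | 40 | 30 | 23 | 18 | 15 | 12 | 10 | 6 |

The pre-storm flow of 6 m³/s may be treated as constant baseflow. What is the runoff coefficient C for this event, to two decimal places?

ΣQ_DR = 174.0 m³/s; V = ΣQ_DR·Δt = 6.264 × 10^5 m³.
Runoff depth d = V / A = 54.00 mm.
C = d / P = 54.00 / 69.3 = 0.78.

C ≈ 0.78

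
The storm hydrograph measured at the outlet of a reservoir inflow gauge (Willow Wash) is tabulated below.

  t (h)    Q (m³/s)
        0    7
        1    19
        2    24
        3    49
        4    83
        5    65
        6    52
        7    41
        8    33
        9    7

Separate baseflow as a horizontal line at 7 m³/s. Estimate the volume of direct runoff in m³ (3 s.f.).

Direct-runoff ordinates (Q − Q_b): 0.0, 12.0, 17.0, 42.0, 76.0, 58.0, 45.0, 34.0, 26.0, 0.0 m³/s.
ΣQ_DR = 310.0 m³/s.
With Δt = 1 h = 3600 s, V = ΣQ_DR · Δt = 310.0 × 3600 = 1.12 × 10^6 m³.

V ≈ 1.12 × 10^6 m³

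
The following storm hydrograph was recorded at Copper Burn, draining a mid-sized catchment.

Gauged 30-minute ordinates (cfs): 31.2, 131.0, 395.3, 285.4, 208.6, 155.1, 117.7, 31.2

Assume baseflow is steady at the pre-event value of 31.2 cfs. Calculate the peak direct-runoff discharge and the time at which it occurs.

Q_p = 364.1 cfs at t = 1 h

Subtracting baseflow gives direct-runoff ordinates: 0.0, 99.8, 364.1, 254.2, 177.4, 123.9, 86.5, 0.0 cfs.
The maximum is 364.1 cfs, occurring at the reading for t = 1 h.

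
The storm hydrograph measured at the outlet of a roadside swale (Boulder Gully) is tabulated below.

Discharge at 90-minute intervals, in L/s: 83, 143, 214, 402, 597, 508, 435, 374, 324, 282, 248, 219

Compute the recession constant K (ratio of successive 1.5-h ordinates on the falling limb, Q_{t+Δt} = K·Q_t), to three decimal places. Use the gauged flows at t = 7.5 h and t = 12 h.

K ≈ 0.861

Using the recession-limb readings at t = 7.5 h and t = 12 h: Q falls from 508 to 324 L/s over 3 intervals.
K = (Q₂/Q₁)^(1/3) = (324/508)^(1/3) = 0.861.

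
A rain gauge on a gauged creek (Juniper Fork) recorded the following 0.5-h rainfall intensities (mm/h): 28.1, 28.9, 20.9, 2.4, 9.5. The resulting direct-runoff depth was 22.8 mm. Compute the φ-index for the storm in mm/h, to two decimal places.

φ ≈ 10.77 mm/h

Only the 3 blocks with intensity above φ contribute runoff: 28.1, 28.9, 20.9 mm/h.
Σ(I−φ)·Δt = d  ⇒  (28.1+28.9+20.9 − 3φ)·0.5 = 22.8
φ = (77.90 − 22.8/0.5) / 3 = 10.77 mm/h.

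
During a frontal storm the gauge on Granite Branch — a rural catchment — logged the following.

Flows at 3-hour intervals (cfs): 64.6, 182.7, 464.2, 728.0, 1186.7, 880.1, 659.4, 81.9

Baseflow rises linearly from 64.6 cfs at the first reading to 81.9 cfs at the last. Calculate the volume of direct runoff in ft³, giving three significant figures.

V ≈ 3.95 × 10^7 ft³

Direct-runoff ordinates (Q − Q_b): 0.00, 115.63, 394.66, 655.99, 1112.21, 803.14, 579.97, 0.00 cfs.
ΣQ_DR = 3662 cfs.
With Δt = 3 h = 10800 s, V = ΣQ_DR · Δt = 3662 × 10800 = 3.95 × 10^7 ft³.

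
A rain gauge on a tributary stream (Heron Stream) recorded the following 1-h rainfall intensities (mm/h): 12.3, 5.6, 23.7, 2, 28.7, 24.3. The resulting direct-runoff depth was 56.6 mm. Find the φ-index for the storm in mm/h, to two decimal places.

Only the 4 blocks with intensity above φ contribute runoff: 12.3, 23.7, 28.7, 24.3 mm/h.
Σ(I−φ)·Δt = d  ⇒  (12.3+23.7+28.7+24.3 − 4φ)·1 = 56.6
φ = (89.00 − 56.6/1) / 4 = 8.10 mm/h.

φ ≈ 8.10 mm/h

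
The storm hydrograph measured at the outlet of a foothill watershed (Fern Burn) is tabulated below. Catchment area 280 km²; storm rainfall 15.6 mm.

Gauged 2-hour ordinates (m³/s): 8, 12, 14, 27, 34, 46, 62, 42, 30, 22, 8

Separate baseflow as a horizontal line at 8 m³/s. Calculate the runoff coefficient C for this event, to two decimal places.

ΣQ_DR = 217.0 m³/s; V = ΣQ_DR·Δt = 1.562 × 10^6 m³.
Runoff depth d = V / A = 5.580 mm.
C = d / P = 5.580 / 15.6 = 0.36.

C ≈ 0.36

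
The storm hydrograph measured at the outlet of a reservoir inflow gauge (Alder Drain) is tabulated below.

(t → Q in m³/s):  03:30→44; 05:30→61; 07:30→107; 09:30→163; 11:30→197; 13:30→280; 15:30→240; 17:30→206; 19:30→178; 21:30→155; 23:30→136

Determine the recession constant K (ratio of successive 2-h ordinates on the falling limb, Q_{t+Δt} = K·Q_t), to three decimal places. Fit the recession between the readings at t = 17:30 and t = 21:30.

Using the recession-limb readings at t = 17:30 and t = 21:30: Q falls from 206 to 155 m³/s over 2 intervals.
K = (Q₂/Q₁)^(1/2) = (155/206)^(1/2) = 0.867.

K ≈ 0.867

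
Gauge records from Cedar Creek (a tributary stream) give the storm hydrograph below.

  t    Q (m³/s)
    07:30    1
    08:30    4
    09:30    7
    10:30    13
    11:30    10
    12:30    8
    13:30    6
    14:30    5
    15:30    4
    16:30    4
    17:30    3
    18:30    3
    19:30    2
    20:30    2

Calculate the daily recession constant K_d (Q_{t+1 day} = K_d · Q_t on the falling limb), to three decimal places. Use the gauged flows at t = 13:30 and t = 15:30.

K_d ≈ 0.008

Between t = 13:30 and t = 15:30 the flow falls from 6 to 4 m³/s over 2×1 h = 2 h.
Per-interval ratio K = (4/6)^(1/2) = 0.8165; K_d = K^(24/1) = 0.008.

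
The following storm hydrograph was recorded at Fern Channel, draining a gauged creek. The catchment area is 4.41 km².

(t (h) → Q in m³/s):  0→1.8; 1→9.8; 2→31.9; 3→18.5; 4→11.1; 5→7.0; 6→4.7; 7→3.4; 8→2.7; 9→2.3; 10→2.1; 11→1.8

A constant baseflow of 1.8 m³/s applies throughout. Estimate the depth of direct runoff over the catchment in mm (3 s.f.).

Direct runoff: 0.0, 8.0, 30.1, 16.7, 9.3, 5.2, 2.9, 1.6, 0.9, 0.5, 0.3, 0.0 m³/s; ΣQ_DR = 75.50 m³/s.
V = ΣQ_DR · Δt = 75.50 × 3600 s = 2.718 × 10^5 m³.
Over A = 4.41 km², depth = V / A = 61.6 mm.

d ≈ 61.6 mm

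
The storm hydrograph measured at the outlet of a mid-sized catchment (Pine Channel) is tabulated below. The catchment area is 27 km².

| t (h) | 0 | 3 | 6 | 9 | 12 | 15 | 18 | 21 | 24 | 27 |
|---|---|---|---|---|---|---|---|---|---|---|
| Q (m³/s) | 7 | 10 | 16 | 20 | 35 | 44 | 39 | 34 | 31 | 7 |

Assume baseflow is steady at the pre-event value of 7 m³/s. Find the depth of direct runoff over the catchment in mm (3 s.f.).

d ≈ 69.2 mm

Direct runoff: 0.0, 3.0, 9.0, 13.0, 28.0, 37.0, 32.0, 27.0, 24.0, 0.0 m³/s; ΣQ_DR = 173.0 m³/s.
V = ΣQ_DR · Δt = 173.0 × 10800 s = 1.868 × 10^6 m³.
Over A = 27 km², depth = V / A = 69.2 mm.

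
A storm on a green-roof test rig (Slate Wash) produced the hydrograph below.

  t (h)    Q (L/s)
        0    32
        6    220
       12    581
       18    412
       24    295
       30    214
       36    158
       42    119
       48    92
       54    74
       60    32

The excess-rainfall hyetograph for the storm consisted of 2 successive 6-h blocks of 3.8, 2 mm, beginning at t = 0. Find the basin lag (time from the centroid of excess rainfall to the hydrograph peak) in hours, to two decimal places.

t_L ≈ 6.93 h

Centroid of excess rainfall: t_c = Σ P_i·t̄_i / ΣP_i = 5.0690 h (block centres at 3, 9 h).
Hydrograph peak occurs at t = 12 h, so basin lag t_L = 12 − 5.0690 = 6.93 h.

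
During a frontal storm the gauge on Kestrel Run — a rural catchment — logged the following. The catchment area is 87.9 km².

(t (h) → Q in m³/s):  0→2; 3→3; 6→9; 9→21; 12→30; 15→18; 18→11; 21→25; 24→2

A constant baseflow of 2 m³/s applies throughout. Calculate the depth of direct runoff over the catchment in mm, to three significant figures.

Direct runoff: 0.0, 1.0, 7.0, 19.0, 28.0, 16.0, 9.0, 23.0, 0.0 m³/s; ΣQ_DR = 103.0 m³/s.
V = ΣQ_DR · Δt = 103.0 × 10800 s = 1.112 × 10^6 m³.
Over A = 87.9 km², depth = V / A = 12.7 mm.

d ≈ 12.7 mm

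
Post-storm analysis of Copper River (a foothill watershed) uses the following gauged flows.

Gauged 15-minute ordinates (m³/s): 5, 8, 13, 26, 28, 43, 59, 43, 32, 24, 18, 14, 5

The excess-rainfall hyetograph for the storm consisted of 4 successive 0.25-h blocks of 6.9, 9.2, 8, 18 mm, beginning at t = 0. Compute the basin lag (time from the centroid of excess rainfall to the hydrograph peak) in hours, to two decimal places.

Centroid of excess rainfall: t_c = Σ P_i·t̄_i / ΣP_i = 0.5953 h (block centres at 0.125, 0.375, 0.625, 0.875 h).
Hydrograph peak occurs at t = 1.5 h, so basin lag t_L = 1.5 − 0.5953 = 0.90 h.

t_L ≈ 0.90 h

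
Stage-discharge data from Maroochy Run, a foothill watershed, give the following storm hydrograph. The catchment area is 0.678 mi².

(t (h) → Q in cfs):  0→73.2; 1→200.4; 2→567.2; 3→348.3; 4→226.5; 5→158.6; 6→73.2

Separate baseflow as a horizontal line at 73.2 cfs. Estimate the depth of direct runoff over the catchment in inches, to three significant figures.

d ≈ 2.59 in

Direct runoff: 0.0, 127.2, 494.0, 275.1, 153.3, 85.4, 0.0 cfs; ΣQ_DR = 1135 cfs.
V = ΣQ_DR · Δt = 1135 × 3600 s = 4.086 × 10^6 ft³.
Over A = 0.678 mi², depth = V / A = 2.59 in.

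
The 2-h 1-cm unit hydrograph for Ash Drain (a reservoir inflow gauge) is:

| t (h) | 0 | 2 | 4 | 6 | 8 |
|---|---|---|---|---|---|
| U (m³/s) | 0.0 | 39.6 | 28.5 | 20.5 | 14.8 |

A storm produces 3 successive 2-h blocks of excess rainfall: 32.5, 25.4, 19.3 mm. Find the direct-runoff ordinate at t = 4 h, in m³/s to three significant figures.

Q ≈ 193 m³/s

By discrete convolution, Q_j = Σ (P_i / 10 mm) · U_{j−i}.
At t = 4 h (j=2): Q = (32.5/10)·28.5 + (25.4/10)·39.6 + (19.3/10)·0.0 = 193 m³/s.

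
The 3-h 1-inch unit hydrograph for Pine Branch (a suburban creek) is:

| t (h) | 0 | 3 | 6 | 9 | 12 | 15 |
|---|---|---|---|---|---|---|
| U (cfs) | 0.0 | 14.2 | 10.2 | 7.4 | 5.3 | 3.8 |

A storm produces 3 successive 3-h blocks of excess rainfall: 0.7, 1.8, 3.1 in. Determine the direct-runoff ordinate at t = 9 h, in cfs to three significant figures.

Q ≈ 67.6 cfs

By discrete convolution, Q_j = Σ (P_i / 1 in) · U_{j−i}.
At t = 9 h (j=3): Q = (0.7/1)·7.4 + (1.8/1)·10.2 + (3.1/1)·14.2 = 67.6 cfs.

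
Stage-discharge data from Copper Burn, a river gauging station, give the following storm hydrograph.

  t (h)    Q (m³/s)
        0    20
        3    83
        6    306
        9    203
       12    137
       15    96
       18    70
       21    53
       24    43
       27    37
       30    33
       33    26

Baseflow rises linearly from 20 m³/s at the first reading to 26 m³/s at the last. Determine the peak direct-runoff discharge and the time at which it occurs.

Subtracting baseflow gives direct-runoff ordinates: 0.00, 62.45, 284.91, 181.36, 114.82, 73.27, 46.73, 29.18, 18.64, 12.09, 7.55, 0.00 m³/s.
The maximum is 284.91 m³/s, occurring at the reading for t = 6 h.

Q_p = 284.91 m³/s at t = 6 h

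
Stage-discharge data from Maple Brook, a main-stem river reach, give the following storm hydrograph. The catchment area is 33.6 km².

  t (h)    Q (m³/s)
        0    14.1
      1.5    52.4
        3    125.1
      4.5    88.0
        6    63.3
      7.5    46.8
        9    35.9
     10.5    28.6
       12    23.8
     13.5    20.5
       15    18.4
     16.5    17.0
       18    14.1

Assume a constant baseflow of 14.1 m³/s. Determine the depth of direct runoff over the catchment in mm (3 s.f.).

d ≈ 58.6 mm

Direct runoff: 0.0, 38.3, 111.0, 73.9, 49.2, 32.7, 21.8, 14.5, 9.7, 6.4, 4.3, 2.9, 0.0 m³/s; ΣQ_DR = 364.7 m³/s.
V = ΣQ_DR · Δt = 364.7 × 5400 s = 1.969 × 10^6 m³.
Over A = 33.6 km², depth = V / A = 58.6 mm.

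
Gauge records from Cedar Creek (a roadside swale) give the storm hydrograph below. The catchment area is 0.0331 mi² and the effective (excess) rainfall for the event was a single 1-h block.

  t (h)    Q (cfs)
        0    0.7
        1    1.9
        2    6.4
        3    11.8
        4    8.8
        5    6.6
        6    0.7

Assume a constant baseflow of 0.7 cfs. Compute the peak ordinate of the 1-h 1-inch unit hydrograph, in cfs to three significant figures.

Direct runoff: 0.0, 1.2, 5.7, 11.1, 8.1, 5.9, 0.0 cfs; ΣQ_DR = 32.00 cfs, peak = 11.1 cfs.
Runoff depth d = ΣQ_DR·Δt / A = 32.00 × 3600 / (0.0331 mi²) = 1.498 in.
The 1-inch UH is the DRH scaled by (1 in)/d, so U_p = 11.1 × 1/1.498 = 7.41 cfs.

U_p ≈ 7.41 cfs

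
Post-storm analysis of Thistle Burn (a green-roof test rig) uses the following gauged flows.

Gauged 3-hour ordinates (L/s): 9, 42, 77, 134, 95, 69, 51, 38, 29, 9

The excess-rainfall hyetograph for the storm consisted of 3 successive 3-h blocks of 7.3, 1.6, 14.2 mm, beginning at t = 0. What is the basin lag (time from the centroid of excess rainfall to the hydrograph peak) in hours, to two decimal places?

t_L ≈ 3.60 h

Centroid of excess rainfall: t_c = Σ P_i·t̄_i / ΣP_i = 5.3961 h (block centres at 1.5, 4.5, 7.5 h).
Hydrograph peak occurs at t = 9 h, so basin lag t_L = 9 − 5.3961 = 3.60 h.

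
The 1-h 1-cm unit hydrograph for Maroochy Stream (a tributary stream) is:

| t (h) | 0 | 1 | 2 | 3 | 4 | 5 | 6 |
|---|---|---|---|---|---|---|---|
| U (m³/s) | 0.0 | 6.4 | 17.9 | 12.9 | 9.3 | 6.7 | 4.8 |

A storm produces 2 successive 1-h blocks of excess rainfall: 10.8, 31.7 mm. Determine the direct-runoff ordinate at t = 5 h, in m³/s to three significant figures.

By discrete convolution, Q_j = Σ (P_i / 10 mm) · U_{j−i}.
At t = 5 h (j=5): Q = (10.8/10)·6.7 + (31.7/10)·9.3 = 36.7 m³/s.

Q ≈ 36.7 m³/s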